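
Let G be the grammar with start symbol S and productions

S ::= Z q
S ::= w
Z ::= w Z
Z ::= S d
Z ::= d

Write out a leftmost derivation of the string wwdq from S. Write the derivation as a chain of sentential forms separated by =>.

S => Zq   [S ::= Z q]
Zq => wZq   [Z ::= w Z]
wZq => wSdq   [Z ::= S d]
wSdq => wwdq   [S ::= w]

S => Zq => wZq => wSdq => wwdq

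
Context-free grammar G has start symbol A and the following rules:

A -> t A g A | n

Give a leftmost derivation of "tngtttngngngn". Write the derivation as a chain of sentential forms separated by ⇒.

A⇒tAgA⇒tngA⇒tngtAgA⇒tngttAgAgA⇒tngtttAgAgAgA⇒tngtttngAgAgA⇒tngtttngngAgA⇒tngtttngngngA⇒tngtttngngngn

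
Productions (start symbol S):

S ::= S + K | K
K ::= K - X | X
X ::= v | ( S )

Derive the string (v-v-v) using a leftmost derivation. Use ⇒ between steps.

S ⇒ K ⇒ X ⇒ (S) ⇒ (K) ⇒ (K-X) ⇒ (K-X-X) ⇒ (X-X-X) ⇒ (v-X-X) ⇒ (v-v-X) ⇒ (v-v-v)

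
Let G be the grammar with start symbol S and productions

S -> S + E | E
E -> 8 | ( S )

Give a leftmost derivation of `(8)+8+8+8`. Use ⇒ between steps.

S ⇒ S+E ⇒ S+E+E ⇒ S+E+E+E ⇒ E+E+E+E ⇒ (S)+E+E+E ⇒ (E)+E+E+E ⇒ (8)+E+E+E ⇒ (8)+8+E+E ⇒ (8)+8+8+E ⇒ (8)+8+8+8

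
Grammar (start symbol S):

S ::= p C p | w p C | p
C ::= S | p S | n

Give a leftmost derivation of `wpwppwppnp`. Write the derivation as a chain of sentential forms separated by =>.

S => wpC   [S ::= w p C]
wpC => wpS   [C ::= S]
wpS => wpwpC   [S ::= w p C]
wpwpC => wpwppS   [C ::= p S]
wpwppS => wpwppwpC   [S ::= w p C]
wpwppwpC => wpwppwpS   [C ::= S]
wpwppwpS => wpwppwppCp   [S ::= p C p]
wpwppwppCp => wpwppwppnp   [C ::= n]

S => wpC => wpS => wpwpC => wpwppS => wpwppwpC => wpwppwpS => wpwppwppCp => wpwppwppnp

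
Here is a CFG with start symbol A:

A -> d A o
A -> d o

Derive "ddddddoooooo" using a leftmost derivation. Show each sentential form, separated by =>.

A=>dAo=>ddAoo=>dddAooo=>ddddAoooo=>dddddAooooo=>ddddddoooooo

A => dAo   [A -> d A o]
dAo => ddAoo   [A -> d A o]
ddAoo => dddAooo   [A -> d A o]
dddAooo => ddddAoooo   [A -> d A o]
ddddAoooo => dddddAooooo   [A -> d A o]
dddddAooooo => ddddddoooooo   [A -> d o]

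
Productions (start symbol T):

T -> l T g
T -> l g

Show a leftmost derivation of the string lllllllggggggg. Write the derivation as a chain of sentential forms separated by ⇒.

T⇒lTg⇒llTgg⇒lllTggg⇒llllTgggg⇒lllllTggggg⇒llllllTgggggg⇒lllllllggggggg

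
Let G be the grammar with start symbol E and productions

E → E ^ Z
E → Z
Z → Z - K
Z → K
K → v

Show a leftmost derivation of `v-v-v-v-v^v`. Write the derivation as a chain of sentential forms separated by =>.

E => E^Z   [E → E ^ Z]
E^Z => Z^Z   [E → Z]
Z^Z => Z-K^Z   [Z → Z - K]
Z-K^Z => Z-K-K^Z   [Z → Z - K]
Z-K-K^Z => Z-K-K-K^Z   [Z → Z - K]
Z-K-K-K^Z => Z-K-K-K-K^Z   [Z → Z - K]
Z-K-K-K-K^Z => K-K-K-K-K^Z   [Z → K]
K-K-K-K-K^Z => v-K-K-K-K^Z   [K → v]
v-K-K-K-K^Z => v-v-K-K-K^Z   [K → v]
v-v-K-K-K^Z => v-v-v-K-K^Z   [K → v]
v-v-v-K-K^Z => v-v-v-v-K^Z   [K → v]
v-v-v-v-K^Z => v-v-v-v-v^Z   [K → v]
v-v-v-v-v^Z => v-v-v-v-v^K   [Z → K]
v-v-v-v-v^K => v-v-v-v-v^v   [K → v]

E=>E^Z=>Z^Z=>Z-K^Z=>Z-K-K^Z=>Z-K-K-K^Z=>Z-K-K-K-K^Z=>K-K-K-K-K^Z=>v-K-K-K-K^Z=>v-v-K-K-K^Z=>v-v-v-K-K^Z=>v-v-v-v-K^Z=>v-v-v-v-v^Z=>v-v-v-v-v^K=>v-v-v-v-v^v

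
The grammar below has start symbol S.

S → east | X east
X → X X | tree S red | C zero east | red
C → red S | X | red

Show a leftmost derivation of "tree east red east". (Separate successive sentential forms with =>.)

S => X east => tree S red east => tree east red east

S => X east   [S → X east]
X east => tree S red east   [X → tree S red]
tree S red east => tree east red east   [S → east]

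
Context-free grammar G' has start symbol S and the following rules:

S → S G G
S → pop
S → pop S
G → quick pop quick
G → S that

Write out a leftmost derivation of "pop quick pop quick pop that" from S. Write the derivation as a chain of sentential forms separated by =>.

S => S G G   [S → S G G]
S G G => pop G G   [S → pop]
pop G G => pop quick pop quick G   [G → quick pop quick]
pop quick pop quick G => pop quick pop quick S that   [G → S that]
pop quick pop quick S that => pop quick pop quick pop that   [S → pop]

S => S G G => pop G G => pop quick pop quick G => pop quick pop quick S that => pop quick pop quick pop that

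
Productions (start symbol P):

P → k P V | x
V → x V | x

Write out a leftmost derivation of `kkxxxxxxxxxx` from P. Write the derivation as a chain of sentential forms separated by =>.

P=>kPV=>kkPVV=>kkxVV=>kkxxVV=>kkxxxVV=>kkxxxxVV=>kkxxxxxVV=>kkxxxxxxVV=>kkxxxxxxxV=>kkxxxxxxxxV=>kkxxxxxxxxxV=>kkxxxxxxxxxx

P => kPV   [P → k P V]
kPV => kkPVV   [P → k P V]
kkPVV => kkxVV   [P → x]
kkxVV => kkxxVV   [V → x V]
kkxxVV => kkxxxVV   [V → x V]
kkxxxVV => kkxxxxVV   [V → x V]
kkxxxxVV => kkxxxxxVV   [V → x V]
kkxxxxxVV => kkxxxxxxVV   [V → x V]
kkxxxxxxVV => kkxxxxxxxV   [V → x]
kkxxxxxxxV => kkxxxxxxxxV   [V → x V]
kkxxxxxxxxV => kkxxxxxxxxxV   [V → x V]
kkxxxxxxxxxV => kkxxxxxxxxxx   [V → x]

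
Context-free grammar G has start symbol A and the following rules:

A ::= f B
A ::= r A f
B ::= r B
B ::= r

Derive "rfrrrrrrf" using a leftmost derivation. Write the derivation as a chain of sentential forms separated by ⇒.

A⇒rAf⇒rfBf⇒rfrBf⇒rfrrBf⇒rfrrrBf⇒rfrrrrBf⇒rfrrrrrBf⇒rfrrrrrrf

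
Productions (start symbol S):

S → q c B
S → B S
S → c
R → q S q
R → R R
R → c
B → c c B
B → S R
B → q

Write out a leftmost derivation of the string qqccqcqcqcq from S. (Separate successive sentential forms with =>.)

S => BS => SRS => BSRS => qSRS => qqcBRS => qqcSRRS => qqccRRS => qqccqSqRS => qqccqcqRS => qqccqcqcS => qqccqcqcqcB => qqccqcqcqcq

S => BS   [S → B S]
BS => SRS   [B → S R]
SRS => BSRS   [S → B S]
BSRS => qSRS   [B → q]
qSRS => qqcBRS   [S → q c B]
qqcBRS => qqcSRRS   [B → S R]
qqcSRRS => qqccRRS   [S → c]
qqccRRS => qqccqSqRS   [R → q S q]
qqccqSqRS => qqccqcqRS   [S → c]
qqccqcqRS => qqccqcqcS   [R → c]
qqccqcqcS => qqccqcqcqcB   [S → q c B]
qqccqcqcqcB => qqccqcqcqcq   [B → q]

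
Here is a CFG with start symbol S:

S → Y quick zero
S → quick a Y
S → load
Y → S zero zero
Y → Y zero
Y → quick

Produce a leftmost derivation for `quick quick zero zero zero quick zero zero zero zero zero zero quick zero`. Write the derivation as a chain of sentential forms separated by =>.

S => Y quick zero => Y zero quick zero => Y zero zero quick zero => Y zero zero zero quick zero => S zero zero zero zero zero quick zero => Y quick zero zero zero zero zero zero quick zero => S zero zero quick zero zero zero zero zero zero quick zero => Y quick zero zero zero quick zero zero zero zero zero zero quick zero => quick quick zero zero zero quick zero zero zero zero zero zero quick zero

S => Y quick zero   [S → Y quick zero]
Y quick zero => Y zero quick zero   [Y → Y zero]
Y zero quick zero => Y zero zero quick zero   [Y → Y zero]
Y zero zero quick zero => Y zero zero zero quick zero   [Y → Y zero]
Y zero zero zero quick zero => S zero zero zero zero zero quick zero   [Y → S zero zero]
S zero zero zero zero zero quick zero => Y quick zero zero zero zero zero zero quick zero   [S → Y quick zero]
Y quick zero zero zero zero zero zero quick zero => S zero zero quick zero zero zero zero zero zero quick zero   [Y → S zero zero]
S zero zero quick zero zero zero zero zero zero quick zero => Y quick zero zero zero quick zero zero zero zero zero zero quick zero   [S → Y quick zero]
Y quick zero zero zero quick zero zero zero zero zero zero quick zero => quick quick zero zero zero quick zero zero zero zero zero zero quick zero   [Y → quick]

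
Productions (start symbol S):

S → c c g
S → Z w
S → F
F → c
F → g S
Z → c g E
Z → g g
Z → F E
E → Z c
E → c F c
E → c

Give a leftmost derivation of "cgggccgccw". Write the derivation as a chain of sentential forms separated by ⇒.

S ⇒ Zw   [S → Z w]
Zw ⇒ cgEw   [Z → c g E]
cgEw ⇒ cgZcw   [E → Z c]
cgZcw ⇒ cgFEcw   [Z → F E]
cgFEcw ⇒ cggSEcw   [F → g S]
cggSEcw ⇒ cggFEcw   [S → F]
cggFEcw ⇒ cgggSEcw   [F → g S]
cgggSEcw ⇒ cgggccgEcw   [S → c c g]
cgggccgEcw ⇒ cgggccgccw   [E → c]

S ⇒ Zw ⇒ cgEw ⇒ cgZcw ⇒ cgFEcw ⇒ cggSEcw ⇒ cggFEcw ⇒ cgggSEcw ⇒ cgggccgEcw ⇒ cgggccgccw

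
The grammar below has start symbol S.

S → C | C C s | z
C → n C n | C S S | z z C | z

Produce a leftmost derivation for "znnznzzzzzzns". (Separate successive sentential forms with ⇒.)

S ⇒ CCs   [S → C C s]
CCs ⇒ zCs   [C → z]
zCs ⇒ znCns   [C → n C n]
znCns ⇒ znCSSns   [C → C S S]
znCSSns ⇒ znCSSSSns   [C → C S S]
znCSSSSns ⇒ znCSSSSSSns   [C → C S S]
znCSSSSSSns ⇒ znnCnSSSSSSns   [C → n C n]
znnCnSSSSSSns ⇒ znnznSSSSSSns   [C → z]
znnznSSSSSSns ⇒ znnznzSSSSSns   [S → z]
znnznzSSSSSns ⇒ znnznzzSSSSns   [S → z]
znnznzzSSSSns ⇒ znnznzzzSSSns   [S → z]
znnznzzzSSSns ⇒ znnznzzzzSSns   [S → z]
znnznzzzzSSns ⇒ znnznzzzzzSns   [S → z]
znnznzzzzzSns ⇒ znnznzzzzzzns   [S → z]

S ⇒ CCs ⇒ zCs ⇒ znCns ⇒ znCSSns ⇒ znCSSSSns ⇒ znCSSSSSSns ⇒ znnCnSSSSSSns ⇒ znnznSSSSSSns ⇒ znnznzSSSSSns ⇒ znnznzzSSSSns ⇒ znnznzzzSSSns ⇒ znnznzzzzSSns ⇒ znnznzzzzzSns ⇒ znnznzzzzzzns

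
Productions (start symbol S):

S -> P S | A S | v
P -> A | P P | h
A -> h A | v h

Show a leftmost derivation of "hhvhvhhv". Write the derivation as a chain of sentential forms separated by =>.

S => PS   [S -> P S]
PS => AS   [P -> A]
AS => hAS   [A -> h A]
hAS => hhAS   [A -> h A]
hhAS => hhvhS   [A -> v h]
hhvhS => hhvhAS   [S -> A S]
hhvhAS => hhvhvhS   [A -> v h]
hhvhvhS => hhvhvhPS   [S -> P S]
hhvhvhPS => hhvhvhhS   [P -> h]
hhvhvhhS => hhvhvhhv   [S -> v]

S=>PS=>AS=>hAS=>hhAS=>hhvhS=>hhvhAS=>hhvhvhS=>hhvhvhPS=>hhvhvhhS=>hhvhvhhv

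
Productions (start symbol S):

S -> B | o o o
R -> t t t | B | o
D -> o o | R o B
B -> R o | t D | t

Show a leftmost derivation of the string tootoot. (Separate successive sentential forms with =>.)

S => B => tD => tRoB => tooB => tootD => tootRoB => tootooB => tootoot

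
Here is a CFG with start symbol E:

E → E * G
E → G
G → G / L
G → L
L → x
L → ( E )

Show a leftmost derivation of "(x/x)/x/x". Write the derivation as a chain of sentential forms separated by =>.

E => G => G/L => G/L/L => L/L/L => (E)/L/L => (G)/L/L => (G/L)/L/L => (L/L)/L/L => (x/L)/L/L => (x/x)/L/L => (x/x)/x/L => (x/x)/x/x

E => G   [E → G]
G => G/L   [G → G / L]
G/L => G/L/L   [G → G / L]
G/L/L => L/L/L   [G → L]
L/L/L => (E)/L/L   [L → ( E )]
(E)/L/L => (G)/L/L   [E → G]
(G)/L/L => (G/L)/L/L   [G → G / L]
(G/L)/L/L => (L/L)/L/L   [G → L]
(L/L)/L/L => (x/L)/L/L   [L → x]
(x/L)/L/L => (x/x)/L/L   [L → x]
(x/x)/L/L => (x/x)/x/L   [L → x]
(x/x)/x/L => (x/x)/x/x   [L → x]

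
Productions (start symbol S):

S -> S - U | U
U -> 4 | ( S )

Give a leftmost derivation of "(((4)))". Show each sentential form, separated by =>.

S => U   [S -> U]
U => (S)   [U -> ( S )]
(S) => (U)   [S -> U]
(U) => ((S))   [U -> ( S )]
((S)) => ((U))   [S -> U]
((U)) => (((S)))   [U -> ( S )]
(((S))) => (((U)))   [S -> U]
(((U))) => (((4)))   [U -> 4]

S=>U=>(S)=>(U)=>((S))=>((U))=>(((S)))=>(((U)))=>(((4)))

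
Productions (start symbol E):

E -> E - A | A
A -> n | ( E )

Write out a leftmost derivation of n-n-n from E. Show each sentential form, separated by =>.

E => E-A => E-A-A => A-A-A => n-A-A => n-n-A => n-n-n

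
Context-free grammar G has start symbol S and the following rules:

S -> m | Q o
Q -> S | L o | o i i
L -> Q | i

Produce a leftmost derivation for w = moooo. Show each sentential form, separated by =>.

S => Qo   [S -> Q o]
Qo => Loo   [Q -> L o]
Loo => Qoo   [L -> Q]
Qoo => Looo   [Q -> L o]
Looo => Qooo   [L -> Q]
Qooo => Loooo   [Q -> L o]
Loooo => Qoooo   [L -> Q]
Qoooo => Soooo   [Q -> S]
Soooo => moooo   [S -> m]

S=>Qo=>Loo=>Qoo=>Looo=>Qooo=>Loooo=>Qoooo=>Soooo=>moooo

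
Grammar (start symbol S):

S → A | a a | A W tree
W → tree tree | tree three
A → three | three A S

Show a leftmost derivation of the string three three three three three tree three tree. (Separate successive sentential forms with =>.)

S => A W tree   [S → A W tree]
A W tree => three A S W tree   [A → three A S]
three A S W tree => three three S W tree   [A → three]
three three S W tree => three three A W tree   [S → A]
three three A W tree => three three three A S W tree   [A → three A S]
three three three A S W tree => three three three three S W tree   [A → three]
three three three three S W tree => three three three three A W tree   [S → A]
three three three three A W tree => three three three three three W tree   [A → three]
three three three three three W tree => three three three three three tree three tree   [W → tree three]

S => A W tree => three A S W tree => three three S W tree => three three A W tree => three three three A S W tree => three three three three S W tree => three three three three A W tree => three three three three three W tree => three three three three three tree three tree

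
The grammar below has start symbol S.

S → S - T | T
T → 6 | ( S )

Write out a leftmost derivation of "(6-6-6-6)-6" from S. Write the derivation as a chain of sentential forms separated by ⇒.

S⇒S-T⇒T-T⇒(S)-T⇒(S-T)-T⇒(S-T-T)-T⇒(S-T-T-T)-T⇒(T-T-T-T)-T⇒(6-T-T-T)-T⇒(6-6-T-T)-T⇒(6-6-6-T)-T⇒(6-6-6-6)-T⇒(6-6-6-6)-6

S ⇒ S-T   [S → S - T]
S-T ⇒ T-T   [S → T]
T-T ⇒ (S)-T   [T → ( S )]
(S)-T ⇒ (S-T)-T   [S → S - T]
(S-T)-T ⇒ (S-T-T)-T   [S → S - T]
(S-T-T)-T ⇒ (S-T-T-T)-T   [S → S - T]
(S-T-T-T)-T ⇒ (T-T-T-T)-T   [S → T]
(T-T-T-T)-T ⇒ (6-T-T-T)-T   [T → 6]
(6-T-T-T)-T ⇒ (6-6-T-T)-T   [T → 6]
(6-6-T-T)-T ⇒ (6-6-6-T)-T   [T → 6]
(6-6-6-T)-T ⇒ (6-6-6-6)-T   [T → 6]
(6-6-6-6)-T ⇒ (6-6-6-6)-6   [T → 6]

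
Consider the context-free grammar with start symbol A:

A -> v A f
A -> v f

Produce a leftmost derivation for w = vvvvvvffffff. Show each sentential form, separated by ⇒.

A ⇒ vAf   [A -> v A f]
vAf ⇒ vvAff   [A -> v A f]
vvAff ⇒ vvvAfff   [A -> v A f]
vvvAfff ⇒ vvvvAffff   [A -> v A f]
vvvvAffff ⇒ vvvvvAfffff   [A -> v A f]
vvvvvAfffff ⇒ vvvvvvffffff   [A -> v f]

A ⇒ vAf ⇒ vvAff ⇒ vvvAfff ⇒ vvvvAffff ⇒ vvvvvAfffff ⇒ vvvvvvffffff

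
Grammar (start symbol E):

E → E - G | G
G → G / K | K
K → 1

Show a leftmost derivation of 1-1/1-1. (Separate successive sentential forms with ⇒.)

E ⇒ E-G ⇒ E-G-G ⇒ G-G-G ⇒ K-G-G ⇒ 1-G-G ⇒ 1-G/K-G ⇒ 1-K/K-G ⇒ 1-1/K-G ⇒ 1-1/1-G ⇒ 1-1/1-K ⇒ 1-1/1-1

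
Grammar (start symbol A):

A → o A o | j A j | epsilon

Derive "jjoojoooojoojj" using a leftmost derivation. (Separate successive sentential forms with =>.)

A => jAj   [A → j A j]
jAj => jjAjj   [A → j A j]
jjAjj => jjoAojj   [A → o A o]
jjoAojj => jjooAoojj   [A → o A o]
jjooAoojj => jjoojAjoojj   [A → j A j]
jjoojAjoojj => jjoojoAojoojj   [A → o A o]
jjoojoAojoojj => jjoojooAoojoojj   [A → o A o]
jjoojooAoojoojj => jjoojoooojoojj   [A → epsilon]

A => jAj => jjAjj => jjoAojj => jjooAoojj => jjoojAjoojj => jjoojoAojoojj => jjoojooAoojoojj => jjoojoooojoojj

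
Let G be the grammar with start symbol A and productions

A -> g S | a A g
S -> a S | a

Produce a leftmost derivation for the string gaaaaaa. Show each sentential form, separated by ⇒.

A⇒gS⇒gaS⇒gaaS⇒gaaaS⇒gaaaaS⇒gaaaaaS⇒gaaaaaa

A ⇒ gS   [A -> g S]
gS ⇒ gaS   [S -> a S]
gaS ⇒ gaaS   [S -> a S]
gaaS ⇒ gaaaS   [S -> a S]
gaaaS ⇒ gaaaaS   [S -> a S]
gaaaaS ⇒ gaaaaaS   [S -> a S]
gaaaaaS ⇒ gaaaaaa   [S -> a]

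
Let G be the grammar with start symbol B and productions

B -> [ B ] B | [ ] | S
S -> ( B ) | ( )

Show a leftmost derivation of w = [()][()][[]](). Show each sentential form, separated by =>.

B=>[B]B=>[S]B=>[()]B=>[()][B]B=>[()][S]B=>[()][()]B=>[()][()][B]B=>[()][()][[]]B=>[()][()][[]]S=>[()][()][[]]()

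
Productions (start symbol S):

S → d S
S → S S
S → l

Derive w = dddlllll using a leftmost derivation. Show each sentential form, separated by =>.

S => SS => SSS => dSSS => ddSSS => ddSSSS => dddSSSS => dddSSSSS => dddlSSSS => dddllSSS => dddlllSS => dddllllS => dddlllll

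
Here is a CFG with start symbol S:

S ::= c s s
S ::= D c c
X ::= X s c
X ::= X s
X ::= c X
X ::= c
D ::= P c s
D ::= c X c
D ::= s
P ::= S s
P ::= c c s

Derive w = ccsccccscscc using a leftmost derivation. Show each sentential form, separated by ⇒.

S ⇒ Dcc ⇒ Pcscc ⇒ Sscscc ⇒ Dccscscc ⇒ cXcccscscc ⇒ cXsccccscscc ⇒ ccsccccscscc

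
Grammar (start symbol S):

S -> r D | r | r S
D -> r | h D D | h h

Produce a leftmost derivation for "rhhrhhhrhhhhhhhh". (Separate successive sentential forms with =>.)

S => rD   [S -> r D]
rD => rhDD   [D -> h D D]
rhDD => rhhDDD   [D -> h D D]
rhhDDD => rhhrDD   [D -> r]
rhhrDD => rhhrhDDD   [D -> h D D]
rhhrhDDD => rhhrhhDDDD   [D -> h D D]
rhhrhhDDDD => rhhrhhhDDDDD   [D -> h D D]
rhhrhhhDDDDD => rhhrhhhrDDDD   [D -> r]
rhhrhhhrDDDD => rhhrhhhrhhDDD   [D -> h h]
rhhrhhhrhhDDD => rhhrhhhrhhhhDD   [D -> h h]
rhhrhhhrhhhhDD => rhhrhhhrhhhhhhD   [D -> h h]
rhhrhhhrhhhhhhD => rhhrhhhrhhhhhhhh   [D -> h h]

S=>rD=>rhDD=>rhhDDD=>rhhrDD=>rhhrhDDD=>rhhrhhDDDD=>rhhrhhhDDDDD=>rhhrhhhrDDDD=>rhhrhhhrhhDDD=>rhhrhhhrhhhhDD=>rhhrhhhrhhhhhhD=>rhhrhhhrhhhhhhhh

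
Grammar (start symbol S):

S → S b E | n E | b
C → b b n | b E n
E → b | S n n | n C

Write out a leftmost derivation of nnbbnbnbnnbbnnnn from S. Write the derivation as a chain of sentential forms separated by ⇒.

S ⇒ SbE   [S → S b E]
SbE ⇒ nEbE   [S → n E]
nEbE ⇒ nnCbE   [E → n C]
nnCbE ⇒ nnbbnbE   [C → b b n]
nnbbnbE ⇒ nnbbnbnC   [E → n C]
nnbbnbnC ⇒ nnbbnbnbEn   [C → b E n]
nnbbnbnbEn ⇒ nnbbnbnbSnnn   [E → S n n]
nnbbnbnbSnnn ⇒ nnbbnbnbnEnnn   [S → n E]
nnbbnbnbnEnnn ⇒ nnbbnbnbnnCnnn   [E → n C]
nnbbnbnbnnCnnn ⇒ nnbbnbnbnnbEnnnn   [C → b E n]
nnbbnbnbnnbEnnnn ⇒ nnbbnbnbnnbbnnnn   [E → b]

S ⇒ SbE ⇒ nEbE ⇒ nnCbE ⇒ nnbbnbE ⇒ nnbbnbnC ⇒ nnbbnbnbEn ⇒ nnbbnbnbSnnn ⇒ nnbbnbnbnEnnn ⇒ nnbbnbnbnnCnnn ⇒ nnbbnbnbnnbEnnnn ⇒ nnbbnbnbnnbbnnnn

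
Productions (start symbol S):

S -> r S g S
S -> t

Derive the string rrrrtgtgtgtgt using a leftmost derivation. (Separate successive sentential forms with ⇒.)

S⇒rSgS⇒rrSgSgS⇒rrrSgSgSgS⇒rrrrSgSgSgSgS⇒rrrrtgSgSgSgS⇒rrrrtgtgSgSgS⇒rrrrtgtgtgSgS⇒rrrrtgtgtgtgS⇒rrrrtgtgtgtgt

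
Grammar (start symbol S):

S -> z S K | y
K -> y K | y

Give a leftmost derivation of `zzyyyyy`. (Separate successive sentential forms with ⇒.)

S ⇒ zSK ⇒ zzSKK ⇒ zzyKK ⇒ zzyyKK ⇒ zzyyyKK ⇒ zzyyyyK ⇒ zzyyyyy

S ⇒ zSK   [S -> z S K]
zSK ⇒ zzSKK   [S -> z S K]
zzSKK ⇒ zzyKK   [S -> y]
zzyKK ⇒ zzyyKK   [K -> y K]
zzyyKK ⇒ zzyyyKK   [K -> y K]
zzyyyKK ⇒ zzyyyyK   [K -> y]
zzyyyyK ⇒ zzyyyyy   [K -> y]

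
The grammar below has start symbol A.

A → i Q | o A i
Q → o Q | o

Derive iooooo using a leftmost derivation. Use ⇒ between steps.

A⇒iQ⇒ioQ⇒iooQ⇒ioooQ⇒iooooQ⇒iooooo

A ⇒ iQ   [A → i Q]
iQ ⇒ ioQ   [Q → o Q]
ioQ ⇒ iooQ   [Q → o Q]
iooQ ⇒ ioooQ   [Q → o Q]
ioooQ ⇒ iooooQ   [Q → o Q]
iooooQ ⇒ iooooo   [Q → o]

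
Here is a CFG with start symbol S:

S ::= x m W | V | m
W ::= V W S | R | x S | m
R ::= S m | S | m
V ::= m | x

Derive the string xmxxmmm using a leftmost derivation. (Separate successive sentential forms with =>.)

S => xmW   [S ::= x m W]
xmW => xmVWS   [W ::= V W S]
xmVWS => xmxWS   [V ::= x]
xmxWS => xmxVWSS   [W ::= V W S]
xmxVWSS => xmxxWSS   [V ::= x]
xmxxWSS => xmxxmSS   [W ::= m]
xmxxmSS => xmxxmVS   [S ::= V]
xmxxmVS => xmxxmmS   [V ::= m]
xmxxmmS => xmxxmmm   [S ::= m]

S=>xmW=>xmVWS=>xmxWS=>xmxVWSS=>xmxxWSS=>xmxxmSS=>xmxxmVS=>xmxxmmS=>xmxxmmm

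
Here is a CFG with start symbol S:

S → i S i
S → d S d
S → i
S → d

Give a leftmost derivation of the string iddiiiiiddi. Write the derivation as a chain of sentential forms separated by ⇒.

S ⇒ iSi ⇒ idSdi ⇒ iddSddi ⇒ iddiSiddi ⇒ iddiiSiiddi ⇒ iddiiiiiddi

S ⇒ iSi   [S → i S i]
iSi ⇒ idSdi   [S → d S d]
idSdi ⇒ iddSddi   [S → d S d]
iddSddi ⇒ iddiSiddi   [S → i S i]
iddiSiddi ⇒ iddiiSiiddi   [S → i S i]
iddiiSiiddi ⇒ iddiiiiiddi   [S → i]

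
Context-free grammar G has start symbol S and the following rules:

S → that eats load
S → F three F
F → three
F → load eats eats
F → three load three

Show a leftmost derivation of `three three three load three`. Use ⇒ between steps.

S ⇒ F three F ⇒ three three F ⇒ three three three load three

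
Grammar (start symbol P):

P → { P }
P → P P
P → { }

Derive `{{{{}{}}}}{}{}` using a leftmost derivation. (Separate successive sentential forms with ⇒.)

P ⇒ PP ⇒ PPP ⇒ {P}PP ⇒ {{P}}PP ⇒ {{{P}}}PP ⇒ {{{PP}}}PP ⇒ {{{{}P}}}PP ⇒ {{{{}{}}}}PP ⇒ {{{{}{}}}}{}P ⇒ {{{{}{}}}}{}{}

P ⇒ PP   [P → P P]
PP ⇒ PPP   [P → P P]
PPP ⇒ {P}PP   [P → { P }]
{P}PP ⇒ {{P}}PP   [P → { P }]
{{P}}PP ⇒ {{{P}}}PP   [P → { P }]
{{{P}}}PP ⇒ {{{PP}}}PP   [P → P P]
{{{PP}}}PP ⇒ {{{{}P}}}PP   [P → { }]
{{{{}P}}}PP ⇒ {{{{}{}}}}PP   [P → { }]
{{{{}{}}}}PP ⇒ {{{{}{}}}}{}P   [P → { }]
{{{{}{}}}}{}P ⇒ {{{{}{}}}}{}{}   [P → { }]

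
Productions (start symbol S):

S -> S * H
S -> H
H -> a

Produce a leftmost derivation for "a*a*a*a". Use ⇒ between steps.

S⇒S*H⇒S*H*H⇒S*H*H*H⇒H*H*H*H⇒a*H*H*H⇒a*a*H*H⇒a*a*a*H⇒a*a*a*a

S ⇒ S*H   [S -> S * H]
S*H ⇒ S*H*H   [S -> S * H]
S*H*H ⇒ S*H*H*H   [S -> S * H]
S*H*H*H ⇒ H*H*H*H   [S -> H]
H*H*H*H ⇒ a*H*H*H   [H -> a]
a*H*H*H ⇒ a*a*H*H   [H -> a]
a*a*H*H ⇒ a*a*a*H   [H -> a]
a*a*a*H ⇒ a*a*a*a   [H -> a]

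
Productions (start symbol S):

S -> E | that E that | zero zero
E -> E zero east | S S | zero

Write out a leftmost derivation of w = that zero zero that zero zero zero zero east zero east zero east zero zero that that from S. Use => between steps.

S => that E that => that S S that => that zero zero S that => that zero zero that E that that => that zero zero that S S that that => that zero zero that zero zero S that that => that zero zero that zero zero E that that => that zero zero that zero zero S S that that => that zero zero that zero zero E S that that => that zero zero that zero zero E zero east S that that => that zero zero that zero zero E zero east zero east S that that => that zero zero that zero zero E zero east zero east zero east S that that => that zero zero that zero zero zero zero east zero east zero east S that that => that zero zero that zero zero zero zero east zero east zero east zero zero that that

S => that E that   [S -> that E that]
that E that => that S S that   [E -> S S]
that S S that => that zero zero S that   [S -> zero zero]
that zero zero S that => that zero zero that E that that   [S -> that E that]
that zero zero that E that that => that zero zero that S S that that   [E -> S S]
that zero zero that S S that that => that zero zero that zero zero S that that   [S -> zero zero]
that zero zero that zero zero S that that => that zero zero that zero zero E that that   [S -> E]
that zero zero that zero zero E that that => that zero zero that zero zero S S that that   [E -> S S]
that zero zero that zero zero S S that that => that zero zero that zero zero E S that that   [S -> E]
that zero zero that zero zero E S that that => that zero zero that zero zero E zero east S that that   [E -> E zero east]
that zero zero that zero zero E zero east S that that => that zero zero that zero zero E zero east zero east S that that   [E -> E zero east]
that zero zero that zero zero E zero east zero east S that that => that zero zero that zero zero E zero east zero east zero east S that that   [E -> E zero east]
that zero zero that zero zero E zero east zero east zero east S that that => that zero zero that zero zero zero zero east zero east zero east S that that   [E -> zero]
that zero zero that zero zero zero zero east zero east zero east S that that => that zero zero that zero zero zero zero east zero east zero east zero zero that that   [S -> zero zero]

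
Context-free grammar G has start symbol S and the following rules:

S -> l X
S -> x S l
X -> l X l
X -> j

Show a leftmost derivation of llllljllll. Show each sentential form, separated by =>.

S=>lX=>llXl=>lllXll=>llllXlll=>lllllXllll=>llllljllll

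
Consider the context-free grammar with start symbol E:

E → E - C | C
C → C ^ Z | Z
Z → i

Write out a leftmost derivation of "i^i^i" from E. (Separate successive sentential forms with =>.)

E => C   [E → C]
C => C^Z   [C → C ^ Z]
C^Z => C^Z^Z   [C → C ^ Z]
C^Z^Z => Z^Z^Z   [C → Z]
Z^Z^Z => i^Z^Z   [Z → i]
i^Z^Z => i^i^Z   [Z → i]
i^i^Z => i^i^i   [Z → i]

E=>C=>C^Z=>C^Z^Z=>Z^Z^Z=>i^Z^Z=>i^i^Z=>i^i^i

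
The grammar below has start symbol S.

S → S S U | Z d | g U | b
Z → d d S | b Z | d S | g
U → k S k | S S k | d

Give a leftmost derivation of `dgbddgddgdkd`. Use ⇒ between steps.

S ⇒ Zd   [S → Z d]
Zd ⇒ dSd   [Z → d S]
dSd ⇒ dgUd   [S → g U]
dgUd ⇒ dgSSkd   [U → S S k]
dgSSkd ⇒ dgZdSkd   [S → Z d]
dgZdSkd ⇒ dgbZdSkd   [Z → b Z]
dgbZdSkd ⇒ dgbddSdSkd   [Z → d d S]
dgbddSdSkd ⇒ dgbddgUdSkd   [S → g U]
dgbddgUdSkd ⇒ dgbddgddSkd   [U → d]
dgbddgddSkd ⇒ dgbddgddgUkd   [S → g U]
dgbddgddgUkd ⇒ dgbddgddgdkd   [U → d]

S ⇒ Zd ⇒ dSd ⇒ dgUd ⇒ dgSSkd ⇒ dgZdSkd ⇒ dgbZdSkd ⇒ dgbddSdSkd ⇒ dgbddgUdSkd ⇒ dgbddgddSkd ⇒ dgbddgddgUkd ⇒ dgbddgddgdkd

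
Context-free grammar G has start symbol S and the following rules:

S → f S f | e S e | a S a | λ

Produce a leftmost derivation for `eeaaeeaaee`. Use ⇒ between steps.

S ⇒ eSe ⇒ eeSee ⇒ eeaSaee ⇒ eeaaSaaee ⇒ eeaaeSeaaee ⇒ eeaaeeaaee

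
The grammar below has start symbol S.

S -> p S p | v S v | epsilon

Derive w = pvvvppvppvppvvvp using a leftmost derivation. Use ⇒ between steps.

S ⇒ pSp ⇒ pvSvp ⇒ pvvSvvp ⇒ pvvvSvvvp ⇒ pvvvpSpvvvp ⇒ pvvvppSppvvvp ⇒ pvvvppvSvppvvvp ⇒ pvvvppvpSpvppvvvp ⇒ pvvvppvppvppvvvp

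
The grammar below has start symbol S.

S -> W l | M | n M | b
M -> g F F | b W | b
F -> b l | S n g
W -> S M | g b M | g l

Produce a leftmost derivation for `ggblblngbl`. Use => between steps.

S => M => gFF => gSngF => gMngF => ggFFngF => ggblFngF => ggblblngF => ggblblngbl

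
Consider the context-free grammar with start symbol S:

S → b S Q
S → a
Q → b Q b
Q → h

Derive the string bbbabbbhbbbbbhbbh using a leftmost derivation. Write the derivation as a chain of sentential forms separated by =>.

S=>bSQ=>bbSQQ=>bbbSQQQ=>bbbaQQQ=>bbbabQbQQ=>bbbabbQbbQQ=>bbbabbbQbbbQQ=>bbbabbbhbbbQQ=>bbbabbbhbbbbQbQ=>bbbabbbhbbbbbQbbQ=>bbbabbbhbbbbbhbbQ=>bbbabbbhbbbbbhbbh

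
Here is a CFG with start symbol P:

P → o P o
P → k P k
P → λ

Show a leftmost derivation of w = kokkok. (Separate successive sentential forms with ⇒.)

P ⇒ kPk   [P → k P k]
kPk ⇒ koPok   [P → o P o]
koPok ⇒ kokPkok   [P → k P k]
kokPkok ⇒ kokkok   [P → λ]

P ⇒ kPk ⇒ koPok ⇒ kokPkok ⇒ kokkok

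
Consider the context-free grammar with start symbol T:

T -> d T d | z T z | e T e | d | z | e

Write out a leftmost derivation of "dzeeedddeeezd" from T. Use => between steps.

T => dTd   [T -> d T d]
dTd => dzTzd   [T -> z T z]
dzTzd => dzeTezd   [T -> e T e]
dzeTezd => dzeeTeezd   [T -> e T e]
dzeeTeezd => dzeeeTeeezd   [T -> e T e]
dzeeeTeeezd => dzeeedTdeeezd   [T -> d T d]
dzeeedTdeeezd => dzeeedddeeezd   [T -> d]

T=>dTd=>dzTzd=>dzeTezd=>dzeeTeezd=>dzeeeTeeezd=>dzeeedTdeeezd=>dzeeedddeeezd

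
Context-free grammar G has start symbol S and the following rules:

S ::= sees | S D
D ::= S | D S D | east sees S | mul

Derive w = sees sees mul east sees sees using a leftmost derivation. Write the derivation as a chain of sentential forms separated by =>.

S => S D => S D D => S D D D => sees D D D => sees S D D => sees sees D D => sees sees mul D => sees sees mul east sees S => sees sees mul east sees sees

S => S D   [S ::= S D]
S D => S D D   [S ::= S D]
S D D => S D D D   [S ::= S D]
S D D D => sees D D D   [S ::= sees]
sees D D D => sees S D D   [D ::= S]
sees S D D => sees sees D D   [S ::= sees]
sees sees D D => sees sees mul D   [D ::= mul]
sees sees mul D => sees sees mul east sees S   [D ::= east sees S]
sees sees mul east sees S => sees sees mul east sees sees   [S ::= sees]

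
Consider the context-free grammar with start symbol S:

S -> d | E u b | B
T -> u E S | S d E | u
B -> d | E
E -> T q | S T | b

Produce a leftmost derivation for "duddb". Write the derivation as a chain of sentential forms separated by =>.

S => B => E => ST => BT => ET => STT => BTT => dTT => duT => duSdE => duddE => duddb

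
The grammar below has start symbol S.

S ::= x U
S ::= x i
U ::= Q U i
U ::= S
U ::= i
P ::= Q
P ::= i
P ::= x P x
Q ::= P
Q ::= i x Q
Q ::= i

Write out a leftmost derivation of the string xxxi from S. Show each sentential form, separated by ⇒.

S ⇒ xU ⇒ xS ⇒ xxU ⇒ xxS ⇒ xxxi

S ⇒ xU   [S ::= x U]
xU ⇒ xS   [U ::= S]
xS ⇒ xxU   [S ::= x U]
xxU ⇒ xxS   [U ::= S]
xxS ⇒ xxxi   [S ::= x i]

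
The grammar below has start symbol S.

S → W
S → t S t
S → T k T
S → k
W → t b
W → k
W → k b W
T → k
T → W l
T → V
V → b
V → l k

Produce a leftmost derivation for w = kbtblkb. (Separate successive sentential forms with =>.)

S => TkT   [S → T k T]
TkT => WlkT   [T → W l]
WlkT => kbWlkT   [W → k b W]
kbWlkT => kbtblkT   [W → t b]
kbtblkT => kbtblkV   [T → V]
kbtblkV => kbtblkb   [V → b]

S=>TkT=>WlkT=>kbWlkT=>kbtblkT=>kbtblkV=>kbtblkb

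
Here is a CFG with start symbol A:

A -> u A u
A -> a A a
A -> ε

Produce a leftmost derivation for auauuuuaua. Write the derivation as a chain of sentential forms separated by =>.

A=>aAa=>auAua=>auaAaua=>auauAuaua=>auauuAuuaua=>auauuuuaua

A => aAa   [A -> a A a]
aAa => auAua   [A -> u A u]
auAua => auaAaua   [A -> a A a]
auaAaua => auauAuaua   [A -> u A u]
auauAuaua => auauuAuuaua   [A -> u A u]
auauuAuuaua => auauuuuaua   [A -> ε]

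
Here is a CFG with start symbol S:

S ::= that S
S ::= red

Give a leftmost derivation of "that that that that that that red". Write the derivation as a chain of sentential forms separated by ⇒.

S ⇒ that S ⇒ that that S ⇒ that that that S ⇒ that that that that S ⇒ that that that that that S ⇒ that that that that that that S ⇒ that that that that that that red

S ⇒ that S   [S ::= that S]
that S ⇒ that that S   [S ::= that S]
that that S ⇒ that that that S   [S ::= that S]
that that that S ⇒ that that that that S   [S ::= that S]
that that that that S ⇒ that that that that that S   [S ::= that S]
that that that that that S ⇒ that that that that that that S   [S ::= that S]
that that that that that that S ⇒ that that that that that that red   [S ::= red]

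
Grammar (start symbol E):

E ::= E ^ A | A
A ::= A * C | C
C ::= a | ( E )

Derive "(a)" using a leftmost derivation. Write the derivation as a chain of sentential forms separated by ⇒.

E ⇒ A   [E ::= A]
A ⇒ C   [A ::= C]
C ⇒ (E)   [C ::= ( E )]
(E) ⇒ (A)   [E ::= A]
(A) ⇒ (C)   [A ::= C]
(C) ⇒ (a)   [C ::= a]

E ⇒ A ⇒ C ⇒ (E) ⇒ (A) ⇒ (C) ⇒ (a)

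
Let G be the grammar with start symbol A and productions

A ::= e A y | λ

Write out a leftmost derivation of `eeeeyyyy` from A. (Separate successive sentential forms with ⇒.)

A ⇒ eAy   [A ::= e A y]
eAy ⇒ eeAyy   [A ::= e A y]
eeAyy ⇒ eeeAyyy   [A ::= e A y]
eeeAyyy ⇒ eeeeAyyyy   [A ::= e A y]
eeeeAyyyy ⇒ eeeeyyyy   [A ::= λ]

A⇒eAy⇒eeAyy⇒eeeAyyy⇒eeeeAyyyy⇒eeeeyyyy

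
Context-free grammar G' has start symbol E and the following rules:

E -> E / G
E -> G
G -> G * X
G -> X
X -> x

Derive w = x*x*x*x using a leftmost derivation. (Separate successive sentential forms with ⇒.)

E ⇒ G   [E -> G]
G ⇒ G*X   [G -> G * X]
G*X ⇒ G*X*X   [G -> G * X]
G*X*X ⇒ G*X*X*X   [G -> G * X]
G*X*X*X ⇒ X*X*X*X   [G -> X]
X*X*X*X ⇒ x*X*X*X   [X -> x]
x*X*X*X ⇒ x*x*X*X   [X -> x]
x*x*X*X ⇒ x*x*x*X   [X -> x]
x*x*x*X ⇒ x*x*x*x   [X -> x]

E ⇒ G ⇒ G*X ⇒ G*X*X ⇒ G*X*X*X ⇒ X*X*X*X ⇒ x*X*X*X ⇒ x*x*X*X ⇒ x*x*x*X ⇒ x*x*x*x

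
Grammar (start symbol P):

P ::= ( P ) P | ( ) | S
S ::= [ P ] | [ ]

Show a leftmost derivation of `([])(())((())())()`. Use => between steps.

P=>(P)P=>(S)P=>([])P=>([])(P)P=>([])(())P=>([])(())(P)P=>([])(())((P)P)P=>([])(())((())P)P=>([])(())((())())P=>([])(())((())())()

P => (P)P   [P ::= ( P ) P]
(P)P => (S)P   [P ::= S]
(S)P => ([])P   [S ::= [ ]]
([])P => ([])(P)P   [P ::= ( P ) P]
([])(P)P => ([])(())P   [P ::= ( )]
([])(())P => ([])(())(P)P   [P ::= ( P ) P]
([])(())(P)P => ([])(())((P)P)P   [P ::= ( P ) P]
([])(())((P)P)P => ([])(())((())P)P   [P ::= ( )]
([])(())((())P)P => ([])(())((())())P   [P ::= ( )]
([])(())((())())P => ([])(())((())())()   [P ::= ( )]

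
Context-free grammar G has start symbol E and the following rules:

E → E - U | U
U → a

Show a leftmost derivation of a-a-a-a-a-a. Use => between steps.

E=>E-U=>E-U-U=>E-U-U-U=>E-U-U-U-U=>E-U-U-U-U-U=>U-U-U-U-U-U=>a-U-U-U-U-U=>a-a-U-U-U-U=>a-a-a-U-U-U=>a-a-a-a-U-U=>a-a-a-a-a-U=>a-a-a-a-a-a

E => E-U   [E → E - U]
E-U => E-U-U   [E → E - U]
E-U-U => E-U-U-U   [E → E - U]
E-U-U-U => E-U-U-U-U   [E → E - U]
E-U-U-U-U => E-U-U-U-U-U   [E → E - U]
E-U-U-U-U-U => U-U-U-U-U-U   [E → U]
U-U-U-U-U-U => a-U-U-U-U-U   [U → a]
a-U-U-U-U-U => a-a-U-U-U-U   [U → a]
a-a-U-U-U-U => a-a-a-U-U-U   [U → a]
a-a-a-U-U-U => a-a-a-a-U-U   [U → a]
a-a-a-a-U-U => a-a-a-a-a-U   [U → a]
a-a-a-a-a-U => a-a-a-a-a-a   [U → a]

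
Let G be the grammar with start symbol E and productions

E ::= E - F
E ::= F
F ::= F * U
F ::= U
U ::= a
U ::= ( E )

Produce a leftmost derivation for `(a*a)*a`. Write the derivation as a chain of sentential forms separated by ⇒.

E ⇒ F ⇒ F*U ⇒ U*U ⇒ (E)*U ⇒ (F)*U ⇒ (F*U)*U ⇒ (U*U)*U ⇒ (a*U)*U ⇒ (a*a)*U ⇒ (a*a)*a

E ⇒ F   [E ::= F]
F ⇒ F*U   [F ::= F * U]
F*U ⇒ U*U   [F ::= U]
U*U ⇒ (E)*U   [U ::= ( E )]
(E)*U ⇒ (F)*U   [E ::= F]
(F)*U ⇒ (F*U)*U   [F ::= F * U]
(F*U)*U ⇒ (U*U)*U   [F ::= U]
(U*U)*U ⇒ (a*U)*U   [U ::= a]
(a*U)*U ⇒ (a*a)*U   [U ::= a]
(a*a)*U ⇒ (a*a)*a   [U ::= a]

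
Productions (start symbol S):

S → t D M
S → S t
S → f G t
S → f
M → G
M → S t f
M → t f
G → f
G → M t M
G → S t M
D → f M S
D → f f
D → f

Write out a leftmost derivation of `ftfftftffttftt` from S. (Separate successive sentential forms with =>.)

S => St   [S → S t]
St => fGtt   [S → f G t]
fGtt => fStMtt   [G → S t M]
fStMtt => ftDMtMtt   [S → t D M]
ftDMtMtt => ftffMtMtt   [D → f f]
ftffMtMtt => ftfftftMtt   [M → t f]
ftfftftMtt => ftfftftStftt   [M → S t f]
ftfftftStftt => ftfftftfGttftt   [S → f G t]
ftfftftfGttftt => ftfftftffttftt   [G → f]

S => St => fGtt => fStMtt => ftDMtMtt => ftffMtMtt => ftfftftMtt => ftfftftStftt => ftfftftfGttftt => ftfftftffttftt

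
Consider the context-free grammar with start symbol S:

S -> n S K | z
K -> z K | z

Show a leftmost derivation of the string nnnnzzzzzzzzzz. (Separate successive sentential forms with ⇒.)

S ⇒ nSK   [S -> n S K]
nSK ⇒ nnSKK   [S -> n S K]
nnSKK ⇒ nnnSKKK   [S -> n S K]
nnnSKKK ⇒ nnnnSKKKK   [S -> n S K]
nnnnSKKKK ⇒ nnnnzKKKK   [S -> z]
nnnnzKKKK ⇒ nnnnzzKKK   [K -> z]
nnnnzzKKK ⇒ nnnnzzzKK   [K -> z]
nnnnzzzKK ⇒ nnnnzzzzK   [K -> z]
nnnnzzzzK ⇒ nnnnzzzzzK   [K -> z K]
nnnnzzzzzK ⇒ nnnnzzzzzzK   [K -> z K]
nnnnzzzzzzK ⇒ nnnnzzzzzzzK   [K -> z K]
nnnnzzzzzzzK ⇒ nnnnzzzzzzzzK   [K -> z K]
nnnnzzzzzzzzK ⇒ nnnnzzzzzzzzzK   [K -> z K]
nnnnzzzzzzzzzK ⇒ nnnnzzzzzzzzzz   [K -> z]

S⇒nSK⇒nnSKK⇒nnnSKKK⇒nnnnSKKKK⇒nnnnzKKKK⇒nnnnzzKKK⇒nnnnzzzKK⇒nnnnzzzzK⇒nnnnzzzzzK⇒nnnnzzzzzzK⇒nnnnzzzzzzzK⇒nnnnzzzzzzzzK⇒nnnnzzzzzzzzzK⇒nnnnzzzzzzzzzz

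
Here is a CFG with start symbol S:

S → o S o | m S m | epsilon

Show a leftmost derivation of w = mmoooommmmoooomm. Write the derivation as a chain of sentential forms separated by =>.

S => mSm => mmSmm => mmoSomm => mmooSoomm => mmoooSooomm => mmooooSoooomm => mmoooomSmoooomm => mmoooommSmmoooomm => mmoooommmmoooomm

S => mSm   [S → m S m]
mSm => mmSmm   [S → m S m]
mmSmm => mmoSomm   [S → o S o]
mmoSomm => mmooSoomm   [S → o S o]
mmooSoomm => mmoooSooomm   [S → o S o]
mmoooSooomm => mmooooSoooomm   [S → o S o]
mmooooSoooomm => mmoooomSmoooomm   [S → m S m]
mmoooomSmoooomm => mmoooommSmmoooomm   [S → m S m]
mmoooommSmmoooomm => mmoooommmmoooomm   [S → epsilon]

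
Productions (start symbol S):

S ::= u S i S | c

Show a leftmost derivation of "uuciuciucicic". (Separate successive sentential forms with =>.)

S=>uSiS=>uuSiSiS=>uuciSiS=>uuciuSiSiS=>uuciuciSiS=>uuciuciuSiSiS=>uuciuciuciSiS=>uuciuciuciciS=>uuciuciucicic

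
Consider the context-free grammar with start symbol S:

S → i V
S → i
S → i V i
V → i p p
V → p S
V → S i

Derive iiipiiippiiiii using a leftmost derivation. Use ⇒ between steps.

S ⇒ iVi ⇒ iSii ⇒ iiVii ⇒ iiSiii ⇒ iiiViii ⇒ iiipSiii ⇒ iiipiViiii ⇒ iiipiSiiiii ⇒ iiipiiViiiii ⇒ iiipiiippiiiii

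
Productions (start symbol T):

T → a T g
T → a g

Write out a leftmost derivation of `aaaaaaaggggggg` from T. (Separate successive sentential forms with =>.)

T => aTg => aaTgg => aaaTggg => aaaaTgggg => aaaaaTggggg => aaaaaaTgggggg => aaaaaaaggggggg

T => aTg   [T → a T g]
aTg => aaTgg   [T → a T g]
aaTgg => aaaTggg   [T → a T g]
aaaTggg => aaaaTgggg   [T → a T g]
aaaaTgggg => aaaaaTggggg   [T → a T g]
aaaaaTggggg => aaaaaaTgggggg   [T → a T g]
aaaaaaTgggggg => aaaaaaaggggggg   [T → a g]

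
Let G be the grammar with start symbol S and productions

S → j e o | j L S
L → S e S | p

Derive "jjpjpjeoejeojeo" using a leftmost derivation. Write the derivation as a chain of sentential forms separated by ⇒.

S ⇒ jLS ⇒ jSeSS ⇒ jjLSeSS ⇒ jjpSeSS ⇒ jjpjLSeSS ⇒ jjpjpSeSS ⇒ jjpjpjeoeSS ⇒ jjpjpjeoejeoS ⇒ jjpjpjeoejeojeo

S ⇒ jLS   [S → j L S]
jLS ⇒ jSeSS   [L → S e S]
jSeSS ⇒ jjLSeSS   [S → j L S]
jjLSeSS ⇒ jjpSeSS   [L → p]
jjpSeSS ⇒ jjpjLSeSS   [S → j L S]
jjpjLSeSS ⇒ jjpjpSeSS   [L → p]
jjpjpSeSS ⇒ jjpjpjeoeSS   [S → j e o]
jjpjpjeoeSS ⇒ jjpjpjeoejeoS   [S → j e o]
jjpjpjeoejeoS ⇒ jjpjpjeoejeojeo   [S → j e o]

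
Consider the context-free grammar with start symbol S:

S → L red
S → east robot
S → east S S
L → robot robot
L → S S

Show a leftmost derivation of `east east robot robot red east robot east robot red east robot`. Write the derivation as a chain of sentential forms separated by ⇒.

S ⇒ east S S ⇒ east L red S ⇒ east S S red S ⇒ east east S S S red S ⇒ east east L red S S red S ⇒ east east robot robot red S S red S ⇒ east east robot robot red east robot S red S ⇒ east east robot robot red east robot east robot red S ⇒ east east robot robot red east robot east robot red east robot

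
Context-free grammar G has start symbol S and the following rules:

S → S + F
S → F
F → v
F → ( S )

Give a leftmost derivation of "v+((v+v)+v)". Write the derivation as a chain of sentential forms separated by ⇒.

S ⇒ S+F ⇒ F+F ⇒ v+F ⇒ v+(S) ⇒ v+(S+F) ⇒ v+(F+F) ⇒ v+((S)+F) ⇒ v+((S+F)+F) ⇒ v+((F+F)+F) ⇒ v+((v+F)+F) ⇒ v+((v+v)+F) ⇒ v+((v+v)+v)

S ⇒ S+F   [S → S + F]
S+F ⇒ F+F   [S → F]
F+F ⇒ v+F   [F → v]
v+F ⇒ v+(S)   [F → ( S )]
v+(S) ⇒ v+(S+F)   [S → S + F]
v+(S+F) ⇒ v+(F+F)   [S → F]
v+(F+F) ⇒ v+((S)+F)   [F → ( S )]
v+((S)+F) ⇒ v+((S+F)+F)   [S → S + F]
v+((S+F)+F) ⇒ v+((F+F)+F)   [S → F]
v+((F+F)+F) ⇒ v+((v+F)+F)   [F → v]
v+((v+F)+F) ⇒ v+((v+v)+F)   [F → v]
v+((v+v)+F) ⇒ v+((v+v)+v)   [F → v]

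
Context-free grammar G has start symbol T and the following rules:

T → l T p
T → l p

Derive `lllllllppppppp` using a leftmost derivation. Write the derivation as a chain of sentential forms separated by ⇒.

T⇒lTp⇒llTpp⇒lllTppp⇒llllTpppp⇒lllllTppppp⇒llllllTpppppp⇒lllllllppppppp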